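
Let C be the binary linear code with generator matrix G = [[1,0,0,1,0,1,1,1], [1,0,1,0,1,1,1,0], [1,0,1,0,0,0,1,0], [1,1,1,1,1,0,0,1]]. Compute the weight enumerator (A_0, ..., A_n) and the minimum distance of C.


Weight distribution: A_0 = 1, A_2 = 2, A_3 = 2, A_4 = 3, A_5 = 6, A_6 = 2. Minimum distance d = 2.

Enumerate all 2^4 = 16 messages m ∈ F_2^4.
For each, compute codeword c = mG in F_2^8, then tally its weight.
  m = 0000 → c = 00000000, weight = 0.
  m = 1000 → c = 10010111, weight = 5.
  m = 0100 → c = 10101110, weight = 5.
  m = 1100 → c = 00111001, weight = 4.
  m = 0010 → c = 10100010, weight = 3.
  m = 1010 → c = 00110101, weight = 4.
  m = 0110 → c = 00001100, weight = 2.
  m = 1110 → c = 10011011, weight = 5.
  m = 0001 → c = 11111001, weight = 6.
  m = 1001 → c = 01101110, weight = 5.
  m = 0101 → c = 01010111, weight = 5.
  m = 1101 → c = 11000000, weight = 2.
  m = 0011 → c = 01011011, weight = 5.
  m = 1011 → c = 11001100, weight = 4.
  m = 0111 → c = 11110101, weight = 6.
  m = 1111 → c = 01100010, weight = 3.
Tally weights:
  weight 0: 1 codewords.
  weight 2: 2 codewords.
  weight 3: 2 codewords.
  weight 4: 3 codewords.
  weight 5: 6 codewords.
  weight 6: 2 codewords.
Minimum distance d = smallest w > 0 with A_w > 0 = 2.
Sanity: Σ A_w = 16 = 2^4 = 16 ✓.


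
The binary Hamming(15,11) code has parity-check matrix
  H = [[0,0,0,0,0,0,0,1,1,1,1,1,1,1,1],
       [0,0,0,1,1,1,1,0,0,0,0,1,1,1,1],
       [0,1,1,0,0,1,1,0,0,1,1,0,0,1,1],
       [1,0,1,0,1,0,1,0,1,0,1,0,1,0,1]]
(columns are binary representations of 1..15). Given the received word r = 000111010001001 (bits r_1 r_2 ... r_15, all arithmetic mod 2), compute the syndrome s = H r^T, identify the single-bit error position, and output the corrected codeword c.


s = (1, 1, 0, 0)^T, error position = 12, corrected codeword c = 000111010000001

Compute s = H r^T mod 2 one row at a time:
  s_1 = 1 + 0 + 0 + 0 + 1 + 0 + 0 + 1 = 3 ≡ 1 (mod 2).
  s_2 = 1 + 1 + 1 + 0 + 1 + 0 + 0 + 1 = 5 ≡ 1 (mod 2).
  s_3 = 0 + 0 + 1 + 0 + 0 + 0 + 0 + 1 = 2 ≡ 0 (mod 2).
  s_4 = 0 + 0 + 1 + 0 + 0 + 0 + 0 + 1 = 2 ≡ 0 (mod 2).
s = (1, 1, 0, 0)^T — this equals column 12 of H (binary 1100), so error is at position 12.
Correct: flip bit 12 of r = 000111010001001 to get c = 000111010000001.


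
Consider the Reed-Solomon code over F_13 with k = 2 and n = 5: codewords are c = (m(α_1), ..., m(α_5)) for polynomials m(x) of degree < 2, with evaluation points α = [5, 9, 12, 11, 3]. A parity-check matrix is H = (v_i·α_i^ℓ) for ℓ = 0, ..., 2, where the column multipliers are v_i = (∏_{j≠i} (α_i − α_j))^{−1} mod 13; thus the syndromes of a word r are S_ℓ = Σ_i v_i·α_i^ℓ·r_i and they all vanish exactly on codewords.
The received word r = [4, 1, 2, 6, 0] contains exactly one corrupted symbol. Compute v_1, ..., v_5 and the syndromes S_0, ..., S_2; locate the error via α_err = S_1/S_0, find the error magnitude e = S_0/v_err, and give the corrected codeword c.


S = (11, 7, 8), error at position 5, error magnitude e = 1, c = [4, 1, 2, 6, 12].

Step 1: column multipliers v_i = (∏_{j≠i}(α_i − α_j))^{−1} mod 13.
  i = 1 (α = 5): (5−9)(5−12)(5−11)(5−3) = (−4)·(−7)·(−6)·2 = −336 ≡ 2, so v_1 = 2^{−1} = 7 (mod 13).
  i = 2 (α = 9): (9−5)(9−12)(9−11)(9−3) = 4·(−3)·(−2)·6 = 144 ≡ 1, so v_2 = 1^{−1} = 1 (mod 13).
  i = 3 (α = 12): (12−5)(12−9)(12−11)(12−3) = 7·3·1·9 = 189 ≡ 7, so v_3 = 7^{−1} = 2 (mod 13).
  i = 4 (α = 11): (11−5)(11−9)(11−12)(11−3) = 6·2·(−1)·8 = −96 ≡ 8, so v_4 = 8^{−1} = 5 (mod 13).
  i = 5 (α = 3): (3−5)(3−9)(3−12)(3−11) = (−2)·(−6)·(−9)·(−8) = 864 ≡ 6, so v_5 = 6^{−1} = 11 (mod 13).
  v = [7, 1, 2, 5, 11].
Step 2: syndromes of r = [4, 1, 2, 6, 0] (all sums mod 13).
  S_0 = Σ v_i r_i = 7·4 + 1·1 + 2·2 + 5·6 + 11·0 = 63 ≡ 11.
  S_1 = Σ v_i α_i r_i = 7·5·4 + 1·9·1 + 2·12·2 + 5·11·6 + 11·3·0 = 527 ≡ 7.
  α_i^2 mod 13 = [12, 3, 1, 4, 9].
  S_2 = Σ v_i α_i^2 r_i = 7·12·4 + 1·3·1 + 2·1·2 + 5·4·6 + 11·9·0 = 463 ≡ 8.
  S = (11, 7, 8) ≠ 0, so r is not a codeword (an error is present).
Step 3: locate the error. For a single error e at position i, S_ℓ = v_i·e·α_i^ℓ, so α_err = S_1/S_0.
  S_0^{−1} = 11^{−1} = 6 (mod 13), so α_err = 7·6 = 42 ≡ 3 = α_5. Error position i = 5.
  Consistency check: S_2/S_1 = 8·2 = 16 ≡ 3 = α_err ✓ (single-error assumption holds).
Step 4: error magnitude e = S_0/v_5 = S_0·∏_{j≠5}(α_5 − α_j) = 11·6 = 66 ≡ 1 (mod 13).
Step 5: correct position 5: c_5 = r_5 − e = 0 − 1 ≡ 12 (mod 13). Hence c = [4, 1, 2, 6, 12].
  Check: interpolating c through the α_i gives m(x) = 11 + 9·x (degree < 2) with m(α_i) = c_i for every i, so c is indeed a codeword.


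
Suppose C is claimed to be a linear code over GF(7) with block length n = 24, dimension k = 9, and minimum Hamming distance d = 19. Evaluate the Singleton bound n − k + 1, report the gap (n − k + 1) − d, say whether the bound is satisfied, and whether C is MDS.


Singleton RHS = n − k + 1 = 16, slack = -3, bound violated (no such code; not MDS).

Singleton bound: d ≤ n − k + 1.
Here n = 24, k = 9, so n − k + 1 = 16.
Given d = 19, check d ≤ 16: NO.
Slack = (n − k + 1) − d = -3.
The slack is negative: d = 19 exceeds n − k + 1 = 16 by 3, so the Singleton bound is violated and no linear [24, 9, 19]_7 code can exist. In particular it is not MDS (MDS requires d = n − k + 1 exactly).
Description: the claimed parameters are [24, 9, 19]_7; such a code would be impossible (violates the Singleton bound).


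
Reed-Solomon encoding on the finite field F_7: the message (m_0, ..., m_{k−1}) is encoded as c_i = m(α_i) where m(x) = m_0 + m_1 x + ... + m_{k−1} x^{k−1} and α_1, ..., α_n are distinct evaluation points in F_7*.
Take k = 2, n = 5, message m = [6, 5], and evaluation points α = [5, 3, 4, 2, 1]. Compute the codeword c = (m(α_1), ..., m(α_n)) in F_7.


c = [3, 0, 5, 2, 4]

Message polynomial: m(x) = 6 + 5·x (mod 7).
For each evaluation point α_i, compute m(α_i) mod 7:
  α_1 = 5: Horner steps 5 → 3, so m(5) = 3.
  α_2 = 3: Horner steps 5 → 0, so m(3) = 0.
  α_3 = 4: Horner steps 5 → 5, so m(4) = 5.
  α_4 = 2: Horner steps 5 → 2, so m(2) = 2.
  α_5 = 1: Horner steps 5 → 4, so m(1) = 4.
Codeword c = [3, 0, 5, 2, 4] ∈ F_7^5.


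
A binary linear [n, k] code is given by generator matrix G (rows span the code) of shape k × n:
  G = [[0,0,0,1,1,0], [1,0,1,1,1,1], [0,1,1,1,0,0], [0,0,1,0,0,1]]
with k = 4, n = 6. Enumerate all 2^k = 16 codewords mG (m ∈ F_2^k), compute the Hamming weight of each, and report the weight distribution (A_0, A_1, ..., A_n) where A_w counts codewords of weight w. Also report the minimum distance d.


Weight distribution: A_0 = 1, A_1 = 1, A_2 = 2, A_3 = 6, A_4 = 5, A_5 = 1. Minimum distance d = 1.

Enumerate all 2^4 = 16 messages m ∈ F_2^4.
For each, compute codeword c = mG in F_2^6, then tally its weight.
  m = 0000 → c = 000000, weight = 0.
  m = 1000 → c = 000110, weight = 2.
  m = 0100 → c = 101111, weight = 5.
  m = 1100 → c = 101001, weight = 3.
  m = 0010 → c = 011100, weight = 3.
  m = 1010 → c = 011010, weight = 3.
  m = 0110 → c = 110011, weight = 4.
  m = 1110 → c = 110101, weight = 4.
  m = 0001 → c = 001001, weight = 2.
  m = 1001 → c = 001111, weight = 4.
  m = 0101 → c = 100110, weight = 3.
  m = 1101 → c = 100000, weight = 1.
  m = 0011 → c = 010101, weight = 3.
  m = 1011 → c = 010011, weight = 3.
  m = 0111 → c = 111010, weight = 4.
  m = 1111 → c = 111100, weight = 4.
Tally weights:
  weight 0: 1 codewords.
  weight 1: 1 codewords.
  weight 2: 2 codewords.
  weight 3: 6 codewords.
  weight 4: 5 codewords.
  weight 5: 1 codewords.
Minimum distance d = smallest w > 0 with A_w > 0 = 1.
Sanity: Σ A_w = 16 = 2^4 = 16 ✓.


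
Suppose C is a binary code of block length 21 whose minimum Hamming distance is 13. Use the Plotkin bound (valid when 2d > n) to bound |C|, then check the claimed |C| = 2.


Plotkin bound M ≤ 4; given |C| = 2 ≤ bound (satisfied).

Check applicability: 2d = 26, n = 21.
2d − n = 5 > 0, so Plotkin applies.
Compute d/(2d−n) = 13/5 ≈ 2.6000.
⌊d/(2d−n)⌋ = 2.
Plotkin bound: M ≤ 2·2 = 4.
Given |C| = 2, check: satisfied.
This |C| is below the Plotkin bound.


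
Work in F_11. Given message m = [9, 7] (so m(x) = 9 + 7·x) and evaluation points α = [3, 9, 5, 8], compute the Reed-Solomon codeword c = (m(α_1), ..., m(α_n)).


c = [8, 6, 0, 10]

Message polynomial: m(x) = 9 + 7·x (mod 11).
For each evaluation point α_i, compute m(α_i) mod 11:
  α_1 = 3: Horner steps 7 → 8, so m(3) = 8.
  α_2 = 9: Horner steps 7 → 6, so m(9) = 6.
  α_3 = 5: Horner steps 7 → 0, so m(5) = 0.
  α_4 = 8: Horner steps 7 → 10, so m(8) = 10.
Codeword c = [8, 6, 0, 10] ∈ F_11^4.


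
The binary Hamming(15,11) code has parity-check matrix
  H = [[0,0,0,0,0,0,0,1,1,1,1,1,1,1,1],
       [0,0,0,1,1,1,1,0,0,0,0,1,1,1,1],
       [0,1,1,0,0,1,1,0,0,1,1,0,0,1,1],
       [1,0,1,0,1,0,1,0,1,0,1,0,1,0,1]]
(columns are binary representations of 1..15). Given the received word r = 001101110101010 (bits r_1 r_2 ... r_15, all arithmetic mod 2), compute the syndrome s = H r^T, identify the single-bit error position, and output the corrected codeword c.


s = (0, 1, 1, 0)^T, error position = 6, corrected codeword c = 001100110101010

Compute s = H r^T mod 2 one row at a time:
  s_1 = 1 + 0 + 1 + 0 + 1 + 0 + 1 + 0 = 4 ≡ 0 (mod 2).
  s_2 = 1 + 0 + 1 + 1 + 1 + 0 + 1 + 0 = 5 ≡ 1 (mod 2).
  s_3 = 0 + 1 + 1 + 1 + 1 + 0 + 1 + 0 = 5 ≡ 1 (mod 2).
  s_4 = 0 + 1 + 0 + 1 + 0 + 0 + 0 + 0 = 2 ≡ 0 (mod 2).
s = (0, 1, 1, 0)^T — this equals column 6 of H (binary 0110), so error is at position 6.
Correct: flip bit 6 of r = 001101110101010 to get c = 001100110101010.


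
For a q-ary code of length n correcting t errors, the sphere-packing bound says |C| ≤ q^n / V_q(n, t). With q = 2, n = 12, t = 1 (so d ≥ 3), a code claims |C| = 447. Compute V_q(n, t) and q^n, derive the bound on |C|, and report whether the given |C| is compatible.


V_q(n, t) = 13, q^n = 4096, Hamming bound = 315, |C| = 447 > bound (violated).

Step 1: Compute V_q(n, t) = Σ_{j=0}^1 C(n, j) (q−1)^j.
  j = 0: C(12,0)·(1)^0 = 1·1 = 1.
  j = 1: C(12,1)·(1)^1 = 12·1 = 12.
  V_q(n, t) = 1 + 12 = 13.
Step 2: q^n = 2^12 = 4096.
Step 3: Hamming bound ⌊q^n / V_q(n,t)⌋ = ⌊4096/13⌋ = 315.
Step 4: Compare |C| = 447 to 315: violated.
The claimed |C| lies above the Hamming bound, so no 2-ary code of length 12 with d ≥ 3 can have 447 codewords.


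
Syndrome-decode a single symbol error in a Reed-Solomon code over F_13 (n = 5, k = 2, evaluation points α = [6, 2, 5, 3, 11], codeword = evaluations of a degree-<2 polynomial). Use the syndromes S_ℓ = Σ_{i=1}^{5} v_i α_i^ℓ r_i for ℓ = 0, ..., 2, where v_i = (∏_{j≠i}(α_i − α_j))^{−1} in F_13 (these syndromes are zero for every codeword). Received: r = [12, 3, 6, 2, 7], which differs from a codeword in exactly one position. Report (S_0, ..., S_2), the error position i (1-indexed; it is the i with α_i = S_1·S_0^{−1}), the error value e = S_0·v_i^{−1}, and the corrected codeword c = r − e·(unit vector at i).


S = (11, 3, 2), error at position 3, error magnitude e = 6, c = [12, 3, 0, 2, 7].

Step 1: column multipliers v_i = (∏_{j≠i}(α_i − α_j))^{−1} mod 13.
  i = 1 (α = 6): (6−2)(6−5)(6−3)(6−11) = 4·1·3·(−5) = −60 ≡ 5, so v_1 = 5^{−1} = 8 (mod 13).
  i = 2 (α = 2): (2−6)(2−5)(2−3)(2−11) = (−4)·(−3)·(−1)·(−9) = 108 ≡ 4, so v_2 = 4^{−1} = 10 (mod 13).
  i = 3 (α = 5): (5−6)(5−2)(5−3)(5−11) = (−1)·3·2·(−6) = 36 ≡ 10, so v_3 = 10^{−1} = 4 (mod 13).
  i = 4 (α = 3): (3−6)(3−2)(3−5)(3−11) = (−3)·1·(−2)·(−8) = −48 ≡ 4, so v_4 = 4^{−1} = 10 (mod 13).
  i = 5 (α = 11): (11−6)(11−2)(11−5)(11−3) = 5·9·6·8 = 2160 ≡ 2, so v_5 = 2^{−1} = 7 (mod 13).
  v = [8, 10, 4, 10, 7].
Step 2: syndromes of r = [12, 3, 6, 2, 7] (all sums mod 13).
  S_0 = Σ v_i r_i = 8·12 + 10·3 + 4·6 + 10·2 + 7·7 = 219 ≡ 11.
  S_1 = Σ v_i α_i r_i = 8·6·12 + 10·2·3 + 4·5·6 + 10·3·2 + 7·11·7 = 1355 ≡ 3.
  α_i^2 mod 13 = [10, 4, 12, 9, 4].
  S_2 = Σ v_i α_i^2 r_i = 8·10·12 + 10·4·3 + 4·12·6 + 10·9·2 + 7·4·7 = 1744 ≡ 2.
  S = (11, 3, 2) ≠ 0, so r is not a codeword (an error is present).
Step 3: locate the error. For a single error e at position i, S_ℓ = v_i·e·α_i^ℓ, so α_err = S_1/S_0.
  S_0^{−1} = 11^{−1} = 6 (mod 13), so α_err = 3·6 = 18 ≡ 5 = α_3. Error position i = 3.
  Consistency check: S_2/S_1 = 2·9 = 18 ≡ 5 = α_err ✓ (single-error assumption holds).
Step 4: error magnitude e = S_0/v_3 = S_0·∏_{j≠3}(α_3 − α_j) = 11·10 = 110 ≡ 6 (mod 13).
Step 5: correct position 3: c_3 = r_3 − e = 6 − 6 ≡ 0 (mod 13). Hence c = [12, 3, 0, 2, 7].
  Check: interpolating c through the α_i gives m(x) = 5 + 12·x (degree < 2) with m(α_i) = c_i for every i, so c is indeed a codeword.


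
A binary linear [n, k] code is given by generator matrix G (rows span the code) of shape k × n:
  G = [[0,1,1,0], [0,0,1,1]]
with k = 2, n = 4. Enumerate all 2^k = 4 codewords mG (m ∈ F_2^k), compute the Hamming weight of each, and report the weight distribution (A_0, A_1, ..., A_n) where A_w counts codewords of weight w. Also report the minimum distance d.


Weight distribution: A_0 = 1, A_2 = 3. Minimum distance d = 2.

Enumerate all 2^2 = 4 messages m ∈ F_2^2.
For each, compute codeword c = mG in F_2^4, then tally its weight.
  m = 00 → c = 0000, weight = 0.
  m = 10 → c = 0110, weight = 2.
  m = 01 → c = 0011, weight = 2.
  m = 11 → c = 0101, weight = 2.
Tally weights:
  weight 0: 1 codewords.
  weight 2: 3 codewords.
Minimum distance d = smallest w > 0 with A_w > 0 = 2.
Sanity: Σ A_w = 4 = 2^2 = 4 ✓.


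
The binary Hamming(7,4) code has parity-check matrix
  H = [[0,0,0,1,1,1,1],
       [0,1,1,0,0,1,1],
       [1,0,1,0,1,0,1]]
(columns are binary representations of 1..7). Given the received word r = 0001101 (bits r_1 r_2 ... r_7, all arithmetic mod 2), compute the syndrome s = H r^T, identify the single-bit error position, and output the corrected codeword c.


s = (1, 1, 0)^T, error position = 6, corrected codeword c = 0001111

Compute s = H r^T mod 2 one row at a time:
  s_1 = 1 + 1 + 0 + 1 = 3 ≡ 1 (mod 2).
  s_2 = 0 + 0 + 0 + 1 = 1 ≡ 1 (mod 2).
  s_3 = 0 + 0 + 1 + 1 = 2 ≡ 0 (mod 2).
s = (1, 1, 0)^T — this equals column 6 of H (binary 110), so error is at position 6.
Correct: flip bit 6 of r = 0001101 to get c = 0001111.


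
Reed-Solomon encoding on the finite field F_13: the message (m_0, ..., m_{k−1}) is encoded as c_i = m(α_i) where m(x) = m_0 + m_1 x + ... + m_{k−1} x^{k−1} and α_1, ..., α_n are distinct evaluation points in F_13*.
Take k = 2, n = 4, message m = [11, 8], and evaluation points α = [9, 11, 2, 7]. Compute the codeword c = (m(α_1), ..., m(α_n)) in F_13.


c = [5, 8, 1, 2]

Message polynomial: m(x) = 11 + 8·x (mod 13).
For each evaluation point α_i, compute m(α_i) mod 13:
  α_1 = 9: Horner steps 8 → 5, so m(9) = 5.
  α_2 = 11: Horner steps 8 → 8, so m(11) = 8.
  α_3 = 2: Horner steps 8 → 1, so m(2) = 1.
  α_4 = 7: Horner steps 8 → 2, so m(7) = 2.
Codeword c = [5, 8, 1, 2] ∈ F_13^4.


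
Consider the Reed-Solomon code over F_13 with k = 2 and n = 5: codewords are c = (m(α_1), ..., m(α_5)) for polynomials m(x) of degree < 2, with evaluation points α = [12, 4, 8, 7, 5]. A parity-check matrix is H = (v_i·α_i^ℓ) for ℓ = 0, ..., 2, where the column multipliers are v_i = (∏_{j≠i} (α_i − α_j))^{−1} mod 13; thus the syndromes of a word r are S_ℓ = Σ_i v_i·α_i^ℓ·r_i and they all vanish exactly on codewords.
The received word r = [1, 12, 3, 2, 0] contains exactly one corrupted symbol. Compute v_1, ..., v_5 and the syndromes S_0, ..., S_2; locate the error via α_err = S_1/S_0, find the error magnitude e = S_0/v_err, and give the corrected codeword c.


S = (10, 3, 10), error at position 1, error magnitude e = 7, c = [7, 12, 3, 2, 0].

Step 1: column multipliers v_i = (∏_{j≠i}(α_i − α_j))^{−1} mod 13.
  i = 1 (α = 12): (12−4)(12−8)(12−7)(12−5) = 8·4·5·7 = 1120 ≡ 2, so v_1 = 2^{−1} = 7 (mod 13).
  i = 2 (α = 4): (4−12)(4−8)(4−7)(4−5) = (−8)·(−4)·(−3)·(−1) = 96 ≡ 5, so v_2 = 5^{−1} = 8 (mod 13).
  i = 3 (α = 8): (8−12)(8−4)(8−7)(8−5) = (−4)·4·1·3 = −48 ≡ 4, so v_3 = 4^{−1} = 10 (mod 13).
  i = 4 (α = 7): (7−12)(7−4)(7−8)(7−5) = (−5)·3·(−1)·2 = 30 ≡ 4, so v_4 = 4^{−1} = 10 (mod 13).
  i = 5 (α = 5): (5−12)(5−4)(5−8)(5−7) = (−7)·1·(−3)·(−2) = −42 ≡ 10, so v_5 = 10^{−1} = 4 (mod 13).
  v = [7, 8, 10, 10, 4].
Step 2: syndromes of r = [1, 12, 3, 2, 0] (all sums mod 13).
  S_0 = Σ v_i r_i = 7·1 + 8·12 + 10·3 + 10·2 + 4·0 = 153 ≡ 10.
  S_1 = Σ v_i α_i r_i = 7·12·1 + 8·4·12 + 10·8·3 + 10·7·2 + 4·5·0 = 848 ≡ 3.
  α_i^2 mod 13 = [1, 3, 12, 10, 12].
  S_2 = Σ v_i α_i^2 r_i = 7·1·1 + 8·3·12 + 10·12·3 + 10·10·2 + 4·12·0 = 855 ≡ 10.
  S = (10, 3, 10) ≠ 0, so r is not a codeword (an error is present).
Step 3: locate the error. For a single error e at position i, S_ℓ = v_i·e·α_i^ℓ, so α_err = S_1/S_0.
  S_0^{−1} = 10^{−1} = 4 (mod 13), so α_err = 3·4 = 12 ≡ 12 = α_1. Error position i = 1.
  Consistency check: S_2/S_1 = 10·9 = 90 ≡ 12 = α_err ✓ (single-error assumption holds).
Step 4: error magnitude e = S_0/v_1 = S_0·∏_{j≠1}(α_1 − α_j) = 10·2 = 20 ≡ 7 (mod 13).
Step 5: correct position 1: c_1 = r_1 − e = 1 − 7 ≡ 7 (mod 13). Hence c = [7, 12, 3, 2, 0].
  Check: interpolating c through the α_i gives m(x) = 8 + 1·x (degree < 2) with m(α_i) = c_i for every i, so c is indeed a codeword.


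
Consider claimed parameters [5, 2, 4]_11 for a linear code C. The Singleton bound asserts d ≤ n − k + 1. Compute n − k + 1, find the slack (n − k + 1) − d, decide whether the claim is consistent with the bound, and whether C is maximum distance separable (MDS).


Singleton RHS = n − k + 1 = 4, slack = 0, bound satisfied, MDS.

Singleton bound: d ≤ n − k + 1.
Here n = 5, k = 2, so n − k + 1 = 4.
Given d = 4, check d ≤ 4: YES.
Slack = (n − k + 1) − d = 0.
The code is MDS (slack = 0).
Description: the claimed parameters are [5, 2, 4]_11; such a code would be MDS (meets Singleton bound).


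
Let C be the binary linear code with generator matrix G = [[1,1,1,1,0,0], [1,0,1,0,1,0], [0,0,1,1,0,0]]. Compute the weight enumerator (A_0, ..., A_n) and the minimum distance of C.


Weight distribution: A_0 = 1, A_2 = 2, A_3 = 4, A_4 = 1. Minimum distance d = 2.

Enumerate all 2^3 = 8 messages m ∈ F_2^3.
For each, compute codeword c = mG in F_2^6, then tally its weight.
  m = 000 → c = 000000, weight = 0.
  m = 100 → c = 111100, weight = 4.
  m = 010 → c = 101010, weight = 3.
  m = 110 → c = 010110, weight = 3.
  m = 001 → c = 001100, weight = 2.
  m = 101 → c = 110000, weight = 2.
  m = 011 → c = 100110, weight = 3.
  m = 111 → c = 011010, weight = 3.
Tally weights:
  weight 0: 1 codewords.
  weight 2: 2 codewords.
  weight 3: 4 codewords.
  weight 4: 1 codewords.
Minimum distance d = smallest w > 0 with A_w > 0 = 2.
Sanity: Σ A_w = 8 = 2^3 = 8 ✓.


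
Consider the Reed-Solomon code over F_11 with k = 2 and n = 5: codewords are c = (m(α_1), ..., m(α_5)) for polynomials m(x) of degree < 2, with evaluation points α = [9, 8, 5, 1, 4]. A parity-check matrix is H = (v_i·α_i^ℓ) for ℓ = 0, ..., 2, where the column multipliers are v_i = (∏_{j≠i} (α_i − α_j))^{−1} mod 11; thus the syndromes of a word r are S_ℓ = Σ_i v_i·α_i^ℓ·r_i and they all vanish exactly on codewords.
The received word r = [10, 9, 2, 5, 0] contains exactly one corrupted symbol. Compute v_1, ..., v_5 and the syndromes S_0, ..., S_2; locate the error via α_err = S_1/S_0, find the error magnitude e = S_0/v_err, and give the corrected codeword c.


S = (3, 2, 5), error at position 2, error magnitude e = 1, c = [10, 8, 2, 5, 0].

Step 1: column multipliers v_i = (∏_{j≠i}(α_i − α_j))^{−1} mod 11.
  i = 1 (α = 9): (9−8)(9−5)(9−1)(9−4) = 1·4·8·5 = 160 ≡ 6, so v_1 = 6^{−1} = 2 (mod 11).
  i = 2 (α = 8): (8−9)(8−5)(8−1)(8−4) = (−1)·3·7·4 = −84 ≡ 4, so v_2 = 4^{−1} = 3 (mod 11).
  i = 3 (α = 5): (5−9)(5−8)(5−1)(5−4) = (−4)·(−3)·4·1 = 48 ≡ 4, so v_3 = 4^{−1} = 3 (mod 11).
  i = 4 (α = 1): (1−9)(1−8)(1−5)(1−4) = (−8)·(−7)·(−4)·(−3) = 672 ≡ 1, so v_4 = 1^{−1} = 1 (mod 11).
  i = 5 (α = 4): (4−9)(4−8)(4−5)(4−1) = (−5)·(−4)·(−1)·3 = −60 ≡ 6, so v_5 = 6^{−1} = 2 (mod 11).
  v = [2, 3, 3, 1, 2].
Step 2: syndromes of r = [10, 9, 2, 5, 0] (all sums mod 11).
  S_0 = Σ v_i r_i = 2·10 + 3·9 + 3·2 + 1·5 + 2·0 = 58 ≡ 3.
  S_1 = Σ v_i α_i r_i = 2·9·10 + 3·8·9 + 3·5·2 + 1·1·5 + 2·4·0 = 431 ≡ 2.
  α_i^2 mod 11 = [4, 9, 3, 1, 5].
  S_2 = Σ v_i α_i^2 r_i = 2·4·10 + 3·9·9 + 3·3·2 + 1·1·5 + 2·5·0 = 346 ≡ 5.
  S = (3, 2, 5) ≠ 0, so r is not a codeword (an error is present).
Step 3: locate the error. For a single error e at position i, S_ℓ = v_i·e·α_i^ℓ, so α_err = S_1/S_0.
  S_0^{−1} = 3^{−1} = 4 (mod 11), so α_err = 2·4 = 8 ≡ 8 = α_2. Error position i = 2.
  Consistency check: S_2/S_1 = 5·6 = 30 ≡ 8 = α_err ✓ (single-error assumption holds).
Step 4: error magnitude e = S_0/v_2 = S_0·∏_{j≠2}(α_2 − α_j) = 3·4 = 12 ≡ 1 (mod 11).
Step 5: correct position 2: c_2 = r_2 − e = 9 − 1 ≡ 8 (mod 11). Hence c = [10, 8, 2, 5, 0].
  Check: interpolating c through the α_i gives m(x) = 3 + 2·x (degree < 2) with m(α_i) = c_i for every i, so c is indeed a codeword.


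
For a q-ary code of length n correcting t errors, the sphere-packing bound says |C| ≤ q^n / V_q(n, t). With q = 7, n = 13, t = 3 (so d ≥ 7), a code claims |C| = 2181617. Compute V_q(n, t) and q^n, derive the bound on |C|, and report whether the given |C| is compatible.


V_q(n, t) = 64663, q^n = 96889010407, Hamming bound = 1498368, |C| = 2181617 > bound (violated).

Step 1: Compute V_q(n, t) = Σ_{j=0}^3 C(n, j) (q−1)^j.
  j = 0: C(13,0)·(6)^0 = 1·1 = 1.
  j = 1: C(13,1)·(6)^1 = 13·6 = 78.
  j = 2: C(13,2)·(6)^2 = 78·36 = 2808.
  j = 3: C(13,3)·(6)^3 = 286·216 = 61776.
  V_q(n, t) = 1 + 78 + 2808 + 61776 = 64663.
Step 2: q^n = 7^13 = 96889010407.
Step 3: Hamming bound ⌊q^n / V_q(n,t)⌋ = ⌊96889010407/64663⌋ = 1498368.
Step 4: Compare |C| = 2181617 to 1498368: violated.
The claimed |C| lies above the Hamming bound, so no 7-ary code of length 13 with d ≥ 7 can have 2181617 codewords.


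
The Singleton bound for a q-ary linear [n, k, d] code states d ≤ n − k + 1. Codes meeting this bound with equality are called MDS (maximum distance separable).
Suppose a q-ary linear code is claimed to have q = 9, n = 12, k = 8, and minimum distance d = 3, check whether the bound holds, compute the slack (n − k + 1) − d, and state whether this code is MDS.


Singleton RHS = n − k + 1 = 5, slack = 2, bound satisfied, not MDS.

Singleton bound: d ≤ n − k + 1.
Here n = 12, k = 8, so n − k + 1 = 5.
Given d = 3, check d ≤ 5: YES.
Slack = (n − k + 1) − d = 2.
The code is NOT MDS (slack = 2 > 0).
Description: the claimed parameters are [12, 8, 3]_9; such a code would be non-MDS.


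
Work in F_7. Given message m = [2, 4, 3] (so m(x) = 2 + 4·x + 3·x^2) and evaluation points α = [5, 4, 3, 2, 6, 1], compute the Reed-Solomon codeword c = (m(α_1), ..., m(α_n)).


c = [6, 3, 6, 1, 1, 2]

Message polynomial: m(x) = 2 + 4·x + 3·x^2 (mod 7).
For each evaluation point α_i, compute m(α_i) mod 7:
  α_1 = 5: Horner steps 3 → 5 → 6, so m(5) = 6.
  α_2 = 4: Horner steps 3 → 2 → 3, so m(4) = 3.
  α_3 = 3: Horner steps 3 → 6 → 6, so m(3) = 6.
  α_4 = 2: Horner steps 3 → 3 → 1, so m(2) = 1.
  α_5 = 6: Horner steps 3 → 1 → 1, so m(6) = 1.
  α_6 = 1: Horner steps 3 → 0 → 2, so m(1) = 2.
Codeword c = [6, 3, 6, 1, 1, 2] ∈ F_7^6.


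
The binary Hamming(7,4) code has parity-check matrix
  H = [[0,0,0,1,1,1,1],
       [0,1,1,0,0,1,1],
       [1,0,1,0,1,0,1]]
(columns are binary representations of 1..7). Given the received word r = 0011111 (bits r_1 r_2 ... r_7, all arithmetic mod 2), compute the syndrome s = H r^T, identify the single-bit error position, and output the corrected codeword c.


s = (0, 1, 1)^T, error position = 3, corrected codeword c = 0001111

Compute s = H r^T mod 2 one row at a time:
  s_1 = 1 + 1 + 1 + 1 = 4 ≡ 0 (mod 2).
  s_2 = 0 + 1 + 1 + 1 = 3 ≡ 1 (mod 2).
  s_3 = 0 + 1 + 1 + 1 = 3 ≡ 1 (mod 2).
s = (0, 1, 1)^T — this equals column 3 of H (binary 011), so error is at position 3.
Correct: flip bit 3 of r = 0011111 to get c = 0001111.


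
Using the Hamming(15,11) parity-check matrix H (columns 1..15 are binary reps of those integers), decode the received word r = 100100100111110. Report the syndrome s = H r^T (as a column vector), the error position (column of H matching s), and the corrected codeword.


s = (1, 1, 0, 0)^T, error position = 12, corrected codeword c = 100100100110110

Compute s = H r^T mod 2 one row at a time:
  s_1 = 0 + 0 + 1 + 1 + 1 + 1 + 1 + 0 = 5 ≡ 1 (mod 2).
  s_2 = 1 + 0 + 0 + 1 + 1 + 1 + 1 + 0 = 5 ≡ 1 (mod 2).
  s_3 = 0 + 0 + 0 + 1 + 1 + 1 + 1 + 0 = 4 ≡ 0 (mod 2).
  s_4 = 1 + 0 + 0 + 1 + 0 + 1 + 1 + 0 = 4 ≡ 0 (mod 2).
s = (1, 1, 0, 0)^T — this equals column 12 of H (binary 1100), so error is at position 12.
Correct: flip bit 12 of r = 100100100111110 to get c = 100100100110110.


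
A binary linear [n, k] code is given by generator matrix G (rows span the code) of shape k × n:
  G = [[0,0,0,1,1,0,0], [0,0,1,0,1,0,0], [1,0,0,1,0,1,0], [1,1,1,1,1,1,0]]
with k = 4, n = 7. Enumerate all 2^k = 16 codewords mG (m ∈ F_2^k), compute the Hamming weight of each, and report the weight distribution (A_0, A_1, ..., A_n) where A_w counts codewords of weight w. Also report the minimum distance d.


Weight distribution: A_0 = 1, A_1 = 1, A_2 = 3, A_3 = 6, A_4 = 3, A_5 = 1, A_6 = 1. Minimum distance d = 1.

Enumerate all 2^4 = 16 messages m ∈ F_2^4.
For each, compute codeword c = mG in F_2^7, then tally its weight.
  m = 0000 → c = 0000000, weight = 0.
  m = 1000 → c = 0001100, weight = 2.
  m = 0100 → c = 0010100, weight = 2.
  m = 1100 → c = 0011000, weight = 2.
  m = 0010 → c = 1001010, weight = 3.
  m = 1010 → c = 1000110, weight = 3.
  m = 0110 → c = 1011110, weight = 5.
  m = 1110 → c = 1010010, weight = 3.
  m = 0001 → c = 1111110, weight = 6.
  m = 1001 → c = 1110010, weight = 4.
  m = 0101 → c = 1101010, weight = 4.
  m = 1101 → c = 1100110, weight = 4.
  m = 0011 → c = 0110100, weight = 3.
  m = 1011 → c = 0111000, weight = 3.
  m = 0111 → c = 0100000, weight = 1.
  m = 1111 → c = 0101100, weight = 3.
Tally weights:
  weight 0: 1 codewords.
  weight 1: 1 codewords.
  weight 2: 3 codewords.
  weight 3: 6 codewords.
  weight 4: 3 codewords.
  weight 5: 1 codewords.
  weight 6: 1 codewords.
Minimum distance d = smallest w > 0 with A_w > 0 = 1.
Sanity: Σ A_w = 16 = 2^4 = 16 ✓.


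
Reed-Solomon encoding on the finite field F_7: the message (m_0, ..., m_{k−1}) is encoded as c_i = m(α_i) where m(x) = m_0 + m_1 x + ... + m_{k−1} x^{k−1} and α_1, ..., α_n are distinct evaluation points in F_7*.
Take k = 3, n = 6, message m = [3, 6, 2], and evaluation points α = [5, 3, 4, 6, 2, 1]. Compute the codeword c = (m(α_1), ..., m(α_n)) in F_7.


c = [6, 4, 3, 6, 2, 4]

Message polynomial: m(x) = 3 + 6·x + 2·x^2 (mod 7).
For each evaluation point α_i, compute m(α_i) mod 7:
  α_1 = 5: Horner steps 2 → 2 → 6, so m(5) = 6.
  α_2 = 3: Horner steps 2 → 5 → 4, so m(3) = 4.
  α_3 = 4: Horner steps 2 → 0 → 3, so m(4) = 3.
  α_4 = 6: Horner steps 2 → 4 → 6, so m(6) = 6.
  α_5 = 2: Horner steps 2 → 3 → 2, so m(2) = 2.
  α_6 = 1: Horner steps 2 → 1 → 4, so m(1) = 4.
Codeword c = [6, 4, 3, 6, 2, 4] ∈ F_7^6.


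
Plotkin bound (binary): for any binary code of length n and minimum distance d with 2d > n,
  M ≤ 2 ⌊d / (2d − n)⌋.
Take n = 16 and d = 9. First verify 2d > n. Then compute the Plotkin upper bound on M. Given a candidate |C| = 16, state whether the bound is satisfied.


Plotkin bound M ≤ 8; given |C| = 16 > bound (violated).

Check applicability: 2d = 18, n = 16.
2d − n = 2 > 0, so Plotkin applies.
Compute d/(2d−n) = 9/2 ≈ 4.5000.
⌊d/(2d−n)⌋ = 4.
Plotkin bound: M ≤ 2·4 = 8.
Given |C| = 16, check: VIOLATED.
This |C| is above the Plotkin bound, so no binary code with n = 16, d = 9 and 16 codewords exists.


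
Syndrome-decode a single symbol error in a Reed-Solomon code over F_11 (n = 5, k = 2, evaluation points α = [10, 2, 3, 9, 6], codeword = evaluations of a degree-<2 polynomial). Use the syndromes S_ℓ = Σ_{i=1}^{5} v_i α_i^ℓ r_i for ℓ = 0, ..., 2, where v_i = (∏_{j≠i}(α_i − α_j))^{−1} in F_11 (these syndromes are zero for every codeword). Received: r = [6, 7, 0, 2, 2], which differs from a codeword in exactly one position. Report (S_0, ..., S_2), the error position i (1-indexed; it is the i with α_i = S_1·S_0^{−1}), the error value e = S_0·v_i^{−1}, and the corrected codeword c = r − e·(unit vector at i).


S = (1, 6, 3), error at position 5, error magnitude e = 1, c = [6, 7, 0, 2, 1].

Step 1: column multipliers v_i = (∏_{j≠i}(α_i − α_j))^{−1} mod 11.
  i = 1 (α = 10): (10−2)(10−3)(10−9)(10−6) = 8·7·1·4 = 224 ≡ 4, so v_1 = 4^{−1} = 3 (mod 11).
  i = 2 (α = 2): (2−10)(2−3)(2−9)(2−6) = (−8)·(−1)·(−7)·(−4) = 224 ≡ 4, so v_2 = 4^{−1} = 3 (mod 11).
  i = 3 (α = 3): (3−10)(3−2)(3−9)(3−6) = (−7)·1·(−6)·(−3) = −126 ≡ 6, so v_3 = 6^{−1} = 2 (mod 11).
  i = 4 (α = 9): (9−10)(9−2)(9−3)(9−6) = (−1)·7·6·3 = −126 ≡ 6, so v_4 = 6^{−1} = 2 (mod 11).
  i = 5 (α = 6): (6−10)(6−2)(6−3)(6−9) = (−4)·4·3·(−3) = 144 ≡ 1, so v_5 = 1^{−1} = 1 (mod 11).
  v = [3, 3, 2, 2, 1].
Step 2: syndromes of r = [6, 7, 0, 2, 2] (all sums mod 11).
  S_0 = Σ v_i r_i = 3·6 + 3·7 + 2·0 + 2·2 + 1·2 = 45 ≡ 1.
  S_1 = Σ v_i α_i r_i = 3·10·6 + 3·2·7 + 2·3·0 + 2·9·2 + 1·6·2 = 270 ≡ 6.
  α_i^2 mod 11 = [1, 4, 9, 4, 3].
  S_2 = Σ v_i α_i^2 r_i = 3·1·6 + 3·4·7 + 2·9·0 + 2·4·2 + 1·3·2 = 124 ≡ 3.
  S = (1, 6, 3) ≠ 0, so r is not a codeword (an error is present).
Step 3: locate the error. For a single error e at position i, S_ℓ = v_i·e·α_i^ℓ, so α_err = S_1/S_0.
  S_0^{−1} = 1^{−1} = 1 (mod 11), so α_err = 6·1 = 6 ≡ 6 = α_5. Error position i = 5.
  Consistency check: S_2/S_1 = 3·2 = 6 ≡ 6 = α_err ✓ (single-error assumption holds).
Step 4: error magnitude e = S_0/v_5 = S_0·∏_{j≠5}(α_5 − α_j) = 1·1 = 1 ≡ 1 (mod 11).
Step 5: correct position 5: c_5 = r_5 − e = 2 − 1 ≡ 1 (mod 11). Hence c = [6, 7, 0, 2, 1].
  Check: interpolating c through the α_i gives m(x) = 10 + 4·x (degree < 2) with m(α_i) = c_i for every i, so c is indeed a codeword.


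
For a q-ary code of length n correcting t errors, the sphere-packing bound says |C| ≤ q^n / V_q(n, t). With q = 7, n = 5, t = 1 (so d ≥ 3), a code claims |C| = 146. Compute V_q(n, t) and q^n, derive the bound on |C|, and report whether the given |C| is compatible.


V_q(n, t) = 31, q^n = 16807, Hamming bound = 542, |C| = 146 ≤ bound (satisfied).

Step 1: Compute V_q(n, t) = Σ_{j=0}^1 C(n, j) (q−1)^j.
  j = 0: C(5,0)·(6)^0 = 1·1 = 1.
  j = 1: C(5,1)·(6)^1 = 5·6 = 30.
  V_q(n, t) = 1 + 30 = 31.
Step 2: q^n = 7^5 = 16807.
Step 3: Hamming bound ⌊q^n / V_q(n,t)⌋ = ⌊16807/31⌋ = 542.
Step 4: Compare |C| = 146 to 542: satisfied.
The claimed |C| lies below the Hamming bound.


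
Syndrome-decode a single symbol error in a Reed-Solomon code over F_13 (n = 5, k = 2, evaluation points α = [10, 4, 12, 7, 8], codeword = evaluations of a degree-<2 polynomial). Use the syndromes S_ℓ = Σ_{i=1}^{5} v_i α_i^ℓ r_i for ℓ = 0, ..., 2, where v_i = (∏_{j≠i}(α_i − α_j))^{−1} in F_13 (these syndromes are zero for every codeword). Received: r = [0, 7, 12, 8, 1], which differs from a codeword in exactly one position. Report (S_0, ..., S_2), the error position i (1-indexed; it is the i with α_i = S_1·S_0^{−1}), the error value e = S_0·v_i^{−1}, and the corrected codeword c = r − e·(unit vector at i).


S = (1, 4, 3), error at position 2, error magnitude e = 4, c = [0, 3, 12, 8, 1].

Step 1: column multipliers v_i = (∏_{j≠i}(α_i − α_j))^{−1} mod 13.
  i = 1 (α = 10): (10−4)(10−12)(10−7)(10−8) = 6·(−2)·3·2 = −72 ≡ 6, so v_1 = 6^{−1} = 11 (mod 13).
  i = 2 (α = 4): (4−10)(4−12)(4−7)(4−8) = (−6)·(−8)·(−3)·(−4) = 576 ≡ 4, so v_2 = 4^{−1} = 10 (mod 13).
  i = 3 (α = 12): (12−10)(12−4)(12−7)(12−8) = 2·8·5·4 = 320 ≡ 8, so v_3 = 8^{−1} = 5 (mod 13).
  i = 4 (α = 7): (7−10)(7−4)(7−12)(7−8) = (−3)·3·(−5)·(−1) = −45 ≡ 7, so v_4 = 7^{−1} = 2 (mod 13).
  i = 5 (α = 8): (8−10)(8−4)(8−12)(8−7) = (−2)·4·(−4)·1 = 32 ≡ 6, so v_5 = 6^{−1} = 11 (mod 13).
  v = [11, 10, 5, 2, 11].
Step 2: syndromes of r = [0, 7, 12, 8, 1] (all sums mod 13).
  S_0 = Σ v_i r_i = 11·0 + 10·7 + 5·12 + 2·8 + 11·1 = 157 ≡ 1.
  S_1 = Σ v_i α_i r_i = 11·10·0 + 10·4·7 + 5·12·12 + 2·7·8 + 11·8·1 = 1200 ≡ 4.
  α_i^2 mod 13 = [9, 3, 1, 10, 12].
  S_2 = Σ v_i α_i^2 r_i = 11·9·0 + 10·3·7 + 5·1·12 + 2·10·8 + 11·12·1 = 562 ≡ 3.
  S = (1, 4, 3) ≠ 0, so r is not a codeword (an error is present).
Step 3: locate the error. For a single error e at position i, S_ℓ = v_i·e·α_i^ℓ, so α_err = S_1/S_0.
  S_0^{−1} = 1^{−1} = 1 (mod 13), so α_err = 4·1 = 4 ≡ 4 = α_2. Error position i = 2.
  Consistency check: S_2/S_1 = 3·10 = 30 ≡ 4 = α_err ✓ (single-error assumption holds).
Step 4: error magnitude e = S_0/v_2 = S_0·∏_{j≠2}(α_2 − α_j) = 1·4 = 4 ≡ 4 (mod 13).
Step 5: correct position 2: c_2 = r_2 − e = 7 − 4 ≡ 3 (mod 13). Hence c = [0, 3, 12, 8, 1].
  Check: interpolating c through the α_i gives m(x) = 5 + 6·x (degree < 2) with m(α_i) = c_i for every i, so c is indeed a codeword.


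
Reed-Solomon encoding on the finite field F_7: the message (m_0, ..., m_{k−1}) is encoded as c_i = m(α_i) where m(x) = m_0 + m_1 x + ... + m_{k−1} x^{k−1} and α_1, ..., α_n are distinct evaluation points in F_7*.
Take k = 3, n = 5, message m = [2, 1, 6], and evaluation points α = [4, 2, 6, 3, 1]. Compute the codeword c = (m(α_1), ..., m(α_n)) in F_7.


c = [4, 0, 0, 3, 2]

Message polynomial: m(x) = 2 + 1·x + 6·x^2 (mod 7).
For each evaluation point α_i, compute m(α_i) mod 7:
  α_1 = 4: Horner steps 6 → 4 → 4, so m(4) = 4.
  α_2 = 2: Horner steps 6 → 6 → 0, so m(2) = 0.
  α_3 = 6: Horner steps 6 → 2 → 0, so m(6) = 0.
  α_4 = 3: Horner steps 6 → 5 → 3, so m(3) = 3.
  α_5 = 1: Horner steps 6 → 0 → 2, so m(1) = 2.
Codeword c = [4, 0, 0, 3, 2] ∈ F_7^5.


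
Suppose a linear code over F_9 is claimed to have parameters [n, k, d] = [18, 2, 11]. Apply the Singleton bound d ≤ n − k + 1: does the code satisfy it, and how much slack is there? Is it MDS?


Singleton RHS = n − k + 1 = 17, slack = 6, bound satisfied, not MDS.

Singleton bound: d ≤ n − k + 1.
Here n = 18, k = 2, so n − k + 1 = 17.
Given d = 11, check d ≤ 17: YES.
Slack = (n − k + 1) − d = 6.
The code is NOT MDS (slack = 6 > 0).
Description: the claimed parameters are [18, 2, 11]_9; such a code would be non-MDS.


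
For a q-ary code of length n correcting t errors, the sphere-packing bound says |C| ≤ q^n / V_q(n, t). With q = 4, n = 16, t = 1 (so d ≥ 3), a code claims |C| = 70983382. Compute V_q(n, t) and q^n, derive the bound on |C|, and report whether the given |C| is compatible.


V_q(n, t) = 49, q^n = 4294967296, Hamming bound = 87652393, |C| = 70983382 ≤ bound (satisfied).

Step 1: Compute V_q(n, t) = Σ_{j=0}^1 C(n, j) (q−1)^j.
  j = 0: C(16,0)·(3)^0 = 1·1 = 1.
  j = 1: C(16,1)·(3)^1 = 16·3 = 48.
  V_q(n, t) = 1 + 48 = 49.
Step 2: q^n = 4^16 = 4294967296.
Step 3: Hamming bound ⌊q^n / V_q(n,t)⌋ = ⌊4294967296/49⌋ = 87652393.
Step 4: Compare |C| = 70983382 to 87652393: satisfied.
The claimed |C| lies below the Hamming bound.


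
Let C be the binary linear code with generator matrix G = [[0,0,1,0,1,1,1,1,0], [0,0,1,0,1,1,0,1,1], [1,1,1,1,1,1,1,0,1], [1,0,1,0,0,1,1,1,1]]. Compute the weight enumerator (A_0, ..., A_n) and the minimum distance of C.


Weight distribution: A_0 = 1, A_2 = 1, A_3 = 2, A_4 = 2, A_5 = 6, A_6 = 3, A_8 = 1. Minimum distance d = 2.

Enumerate all 2^4 = 16 messages m ∈ F_2^4.
For each, compute codeword c = mG in F_2^9, then tally its weight.
  m = 0000 → c = 000000000, weight = 0.
  m = 1000 → c = 001011110, weight = 5.
  m = 0100 → c = 001011011, weight = 5.
  m = 1100 → c = 000000101, weight = 2.
  m = 0010 → c = 111111101, weight = 8.
  m = 1010 → c = 110100011, weight = 5.
  m = 0110 → c = 110100110, weight = 5.
  m = 1110 → c = 111111000, weight = 6.
  m = 0001 → c = 101001111, weight = 6.
  m = 1001 → c = 100010001, weight = 3.
  m = 0101 → c = 100010100, weight = 3.
  m = 1101 → c = 101001010, weight = 4.
  m = 0011 → c = 010110010, weight = 4.
  m = 1011 → c = 011101100, weight = 5.
  m = 0111 → c = 011101001, weight = 5.
  m = 1111 → c = 010110111, weight = 6.
Tally weights:
  weight 0: 1 codewords.
  weight 2: 1 codewords.
  weight 3: 2 codewords.
  weight 4: 2 codewords.
  weight 5: 6 codewords.
  weight 6: 3 codewords.
  weight 8: 1 codewords.
Minimum distance d = smallest w > 0 with A_w > 0 = 2.
Sanity: Σ A_w = 16 = 2^4 = 16 ✓.


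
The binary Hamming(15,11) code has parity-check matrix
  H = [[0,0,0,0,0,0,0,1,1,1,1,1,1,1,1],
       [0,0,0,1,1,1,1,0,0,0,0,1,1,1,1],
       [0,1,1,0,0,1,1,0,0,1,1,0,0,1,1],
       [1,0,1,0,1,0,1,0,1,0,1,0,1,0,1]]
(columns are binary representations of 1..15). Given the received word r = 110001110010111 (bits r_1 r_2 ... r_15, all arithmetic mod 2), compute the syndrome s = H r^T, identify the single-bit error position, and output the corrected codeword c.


s = (1, 1, 0, 1)^T, error position = 13, corrected codeword c = 110001110010011

Compute s = H r^T mod 2 one row at a time:
  s_1 = 1 + 0 + 0 + 1 + 0 + 1 + 1 + 1 = 5 ≡ 1 (mod 2).
  s_2 = 0 + 0 + 1 + 1 + 0 + 1 + 1 + 1 = 5 ≡ 1 (mod 2).
  s_3 = 1 + 0 + 1 + 1 + 0 + 1 + 1 + 1 = 6 ≡ 0 (mod 2).
  s_4 = 1 + 0 + 0 + 1 + 0 + 1 + 1 + 1 = 5 ≡ 1 (mod 2).
s = (1, 1, 0, 1)^T — this equals column 13 of H (binary 1101), so error is at position 13.
Correct: flip bit 13 of r = 110001110010111 to get c = 110001110010011.


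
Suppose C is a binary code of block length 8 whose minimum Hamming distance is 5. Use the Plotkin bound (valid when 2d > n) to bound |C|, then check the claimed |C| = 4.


Plotkin bound M ≤ 4; given |C| = 4 ≤ bound (satisfied).

Check applicability: 2d = 10, n = 8.
2d − n = 2 > 0, so Plotkin applies.
Compute d/(2d−n) = 5/2 ≈ 2.5000.
⌊d/(2d−n)⌋ = 2.
Plotkin bound: M ≤ 2·2 = 4.
Given |C| = 4, check: satisfied.
This |C| is at the Plotkin bound.


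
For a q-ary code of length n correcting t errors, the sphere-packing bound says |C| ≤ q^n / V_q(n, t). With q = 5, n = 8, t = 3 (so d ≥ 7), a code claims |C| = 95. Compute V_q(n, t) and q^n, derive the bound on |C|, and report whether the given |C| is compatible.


V_q(n, t) = 4065, q^n = 390625, Hamming bound = 96, |C| = 95 ≤ bound (satisfied).

Step 1: Compute V_q(n, t) = Σ_{j=0}^3 C(n, j) (q−1)^j.
  j = 0: C(8,0)·(4)^0 = 1·1 = 1.
  j = 1: C(8,1)·(4)^1 = 8·4 = 32.
  j = 2: C(8,2)·(4)^2 = 28·16 = 448.
  j = 3: C(8,3)·(4)^3 = 56·64 = 3584.
  V_q(n, t) = 1 + 32 + 448 + 3584 = 4065.
Step 2: q^n = 5^8 = 390625.
Step 3: Hamming bound ⌊q^n / V_q(n,t)⌋ = ⌊390625/4065⌋ = 96.
Step 4: Compare |C| = 95 to 96: satisfied.
The claimed |C| lies below the Hamming bound.


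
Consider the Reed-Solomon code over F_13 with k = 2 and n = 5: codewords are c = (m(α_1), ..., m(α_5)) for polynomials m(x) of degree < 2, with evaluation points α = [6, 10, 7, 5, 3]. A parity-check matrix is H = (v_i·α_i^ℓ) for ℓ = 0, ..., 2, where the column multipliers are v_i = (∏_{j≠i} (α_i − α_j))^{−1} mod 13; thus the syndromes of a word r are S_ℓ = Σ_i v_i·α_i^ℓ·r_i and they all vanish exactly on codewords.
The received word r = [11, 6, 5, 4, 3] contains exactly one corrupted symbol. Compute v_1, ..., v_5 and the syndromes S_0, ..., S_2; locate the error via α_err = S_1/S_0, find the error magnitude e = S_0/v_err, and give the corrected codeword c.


S = (8, 2, 7), error at position 2, error magnitude e = 6, c = [11, 0, 5, 4, 3].

Step 1: column multipliers v_i = (∏_{j≠i}(α_i − α_j))^{−1} mod 13.
  i = 1 (α = 6): (6−10)(6−7)(6−5)(6−3) = (−4)·(−1)·1·3 = 12 ≡ 12, so v_1 = 12^{−1} = 12 (mod 13).
  i = 2 (α = 10): (10−6)(10−7)(10−5)(10−3) = 4·3·5·7 = 420 ≡ 4, so v_2 = 4^{−1} = 10 (mod 13).
  i = 3 (α = 7): (7−6)(7−10)(7−5)(7−3) = 1·(−3)·2·4 = −24 ≡ 2, so v_3 = 2^{−1} = 7 (mod 13).
  i = 4 (α = 5): (5−6)(5−10)(5−7)(5−3) = (−1)·(−5)·(−2)·2 = −20 ≡ 6, so v_4 = 6^{−1} = 11 (mod 13).
  i = 5 (α = 3): (3−6)(3−10)(3−7)(3−5) = (−3)·(−7)·(−4)·(−2) = 168 ≡ 12, so v_5 = 12^{−1} = 12 (mod 13).
  v = [12, 10, 7, 11, 12].
Step 2: syndromes of r = [11, 6, 5, 4, 3] (all sums mod 13).
  S_0 = Σ v_i r_i = 12·11 + 10·6 + 7·5 + 11·4 + 12·3 = 307 ≡ 8.
  S_1 = Σ v_i α_i r_i = 12·6·11 + 10·10·6 + 7·7·5 + 11·5·4 + 12·3·3 = 1965 ≡ 2.
  α_i^2 mod 13 = [10, 9, 10, 12, 9].
  S_2 = Σ v_i α_i^2 r_i = 12·10·11 + 10·9·6 + 7·10·5 + 11·12·4 + 12·9·3 = 3062 ≡ 7.
  S = (8, 2, 7) ≠ 0, so r is not a codeword (an error is present).
Step 3: locate the error. For a single error e at position i, S_ℓ = v_i·e·α_i^ℓ, so α_err = S_1/S_0.
  S_0^{−1} = 8^{−1} = 5 (mod 13), so α_err = 2·5 = 10 ≡ 10 = α_2. Error position i = 2.
  Consistency check: S_2/S_1 = 7·7 = 49 ≡ 10 = α_err ✓ (single-error assumption holds).
Step 4: error magnitude e = S_0/v_2 = S_0·∏_{j≠2}(α_2 − α_j) = 8·4 = 32 ≡ 6 (mod 13).
Step 5: correct position 2: c_2 = r_2 − e = 6 − 6 ≡ 0 (mod 13). Hence c = [11, 0, 5, 4, 3].
  Check: interpolating c through the α_i gives m(x) = 8 + 7·x (degree < 2) with m(α_i) = c_i for every i, so c is indeed a codeword.
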